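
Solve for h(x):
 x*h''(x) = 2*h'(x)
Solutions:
 h(x) = C1 + C2*x^3


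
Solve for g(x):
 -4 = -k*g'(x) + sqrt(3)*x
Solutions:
 g(x) = C1 + sqrt(3)*x^2/(2*k) + 4*x/k


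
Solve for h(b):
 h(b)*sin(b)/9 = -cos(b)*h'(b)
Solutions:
 h(b) = C1*cos(b)^(1/9)


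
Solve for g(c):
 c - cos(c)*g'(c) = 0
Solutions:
 g(c) = C1 + Integral(c/cos(c), c)


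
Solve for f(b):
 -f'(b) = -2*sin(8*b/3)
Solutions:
 f(b) = C1 - 3*cos(8*b/3)/4


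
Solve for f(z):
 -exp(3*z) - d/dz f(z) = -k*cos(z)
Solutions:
 f(z) = C1 + k*sin(z) - exp(3*z)/3


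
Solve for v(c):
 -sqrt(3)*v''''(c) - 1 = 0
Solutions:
 v(c) = C1 + C2*c + C3*c^2 + C4*c^3 - sqrt(3)*c^4/72


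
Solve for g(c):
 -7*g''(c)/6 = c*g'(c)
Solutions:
 g(c) = C1 + C2*erf(sqrt(21)*c/7)


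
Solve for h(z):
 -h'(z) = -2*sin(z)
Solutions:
 h(z) = C1 - 2*cos(z)


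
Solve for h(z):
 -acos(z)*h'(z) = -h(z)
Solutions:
 h(z) = C1*exp(Integral(1/acos(z), z))


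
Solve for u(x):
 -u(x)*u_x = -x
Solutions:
 u(x) = -sqrt(C1 + x^2)
 u(x) = sqrt(C1 + x^2)


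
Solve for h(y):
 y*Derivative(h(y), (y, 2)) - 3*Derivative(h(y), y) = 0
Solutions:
 h(y) = C1 + C2*y^4


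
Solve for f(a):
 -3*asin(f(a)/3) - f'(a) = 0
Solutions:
 Integral(1/asin(_y/3), (_y, f(a))) = C1 - 3*a


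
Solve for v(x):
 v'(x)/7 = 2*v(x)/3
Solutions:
 v(x) = C1*exp(14*x/3)


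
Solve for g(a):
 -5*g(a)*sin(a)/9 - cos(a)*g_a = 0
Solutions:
 g(a) = C1*cos(a)^(5/9)


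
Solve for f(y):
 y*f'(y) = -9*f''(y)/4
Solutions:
 f(y) = C1 + C2*erf(sqrt(2)*y/3)


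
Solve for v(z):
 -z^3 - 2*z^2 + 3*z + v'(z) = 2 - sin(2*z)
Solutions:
 v(z) = C1 + z^4/4 + 2*z^3/3 - 3*z^2/2 + 2*z + cos(2*z)/2


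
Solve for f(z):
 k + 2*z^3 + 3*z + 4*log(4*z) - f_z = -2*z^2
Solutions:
 f(z) = C1 + k*z + z^4/2 + 2*z^3/3 + 3*z^2/2 + 4*z*log(z) - 4*z + z*log(256)


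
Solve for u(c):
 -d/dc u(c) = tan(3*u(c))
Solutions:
 u(c) = -asin(C1*exp(-3*c))/3 + pi/3
 u(c) = asin(C1*exp(-3*c))/3


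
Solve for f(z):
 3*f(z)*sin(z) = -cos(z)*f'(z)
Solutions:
 f(z) = C1*cos(z)^3


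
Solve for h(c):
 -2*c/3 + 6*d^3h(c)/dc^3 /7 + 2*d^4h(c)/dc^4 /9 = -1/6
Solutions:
 h(c) = C1 + C2*c + C3*c^2 + C4*exp(-27*c/7) + 7*c^4/216 - 385*c^3/5832


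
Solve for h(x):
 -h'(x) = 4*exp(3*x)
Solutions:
 h(x) = C1 - 4*exp(3*x)/3


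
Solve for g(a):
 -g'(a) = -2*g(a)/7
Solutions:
 g(a) = C1*exp(2*a/7)


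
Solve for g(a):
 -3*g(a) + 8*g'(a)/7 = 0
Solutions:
 g(a) = C1*exp(21*a/8)


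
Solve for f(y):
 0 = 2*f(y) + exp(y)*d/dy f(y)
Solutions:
 f(y) = C1*exp(2*exp(-y))


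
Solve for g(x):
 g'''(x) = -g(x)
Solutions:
 g(x) = C3*exp(-x) + (C1*sin(sqrt(3)*x/2) + C2*cos(sqrt(3)*x/2))*exp(x/2)


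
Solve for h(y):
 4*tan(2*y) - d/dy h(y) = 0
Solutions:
 h(y) = C1 - 2*log(cos(2*y))


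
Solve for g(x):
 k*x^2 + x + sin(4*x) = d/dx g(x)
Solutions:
 g(x) = C1 + k*x^3/3 + x^2/2 - cos(4*x)/4


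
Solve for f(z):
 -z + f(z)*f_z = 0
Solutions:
 f(z) = -sqrt(C1 + z^2)
 f(z) = sqrt(C1 + z^2)


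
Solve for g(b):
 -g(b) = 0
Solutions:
 g(b) = 0


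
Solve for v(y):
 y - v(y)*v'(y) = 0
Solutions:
 v(y) = -sqrt(C1 + y^2)
 v(y) = sqrt(C1 + y^2)


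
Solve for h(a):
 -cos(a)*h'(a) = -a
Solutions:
 h(a) = C1 + Integral(a/cos(a), a)


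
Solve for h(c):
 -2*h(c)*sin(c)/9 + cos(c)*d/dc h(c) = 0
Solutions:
 h(c) = C1/cos(c)^(2/9)


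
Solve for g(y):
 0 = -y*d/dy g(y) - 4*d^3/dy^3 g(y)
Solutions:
 g(y) = C1 + Integral(C2*airyai(-2^(1/3)*y/2) + C3*airybi(-2^(1/3)*y/2), y)


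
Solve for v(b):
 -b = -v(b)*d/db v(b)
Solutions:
 v(b) = -sqrt(C1 + b^2)
 v(b) = sqrt(C1 + b^2)


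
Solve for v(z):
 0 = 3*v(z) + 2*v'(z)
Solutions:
 v(z) = C1*exp(-3*z/2)


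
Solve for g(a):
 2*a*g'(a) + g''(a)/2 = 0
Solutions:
 g(a) = C1 + C2*erf(sqrt(2)*a)


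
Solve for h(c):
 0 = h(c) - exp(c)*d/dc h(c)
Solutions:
 h(c) = C1*exp(-exp(-c))


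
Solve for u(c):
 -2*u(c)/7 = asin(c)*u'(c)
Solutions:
 u(c) = C1*exp(-2*Integral(1/asin(c), c)/7)


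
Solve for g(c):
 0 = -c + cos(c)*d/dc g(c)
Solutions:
 g(c) = C1 + Integral(c/cos(c), c)


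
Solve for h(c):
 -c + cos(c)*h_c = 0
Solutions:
 h(c) = C1 + Integral(c/cos(c), c)


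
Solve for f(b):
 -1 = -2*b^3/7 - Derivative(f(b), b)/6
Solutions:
 f(b) = C1 - 3*b^4/7 + 6*b


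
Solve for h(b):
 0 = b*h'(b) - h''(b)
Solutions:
 h(b) = C1 + C2*erfi(sqrt(2)*b/2)


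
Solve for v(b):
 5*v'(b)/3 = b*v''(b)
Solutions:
 v(b) = C1 + C2*b^(8/3)


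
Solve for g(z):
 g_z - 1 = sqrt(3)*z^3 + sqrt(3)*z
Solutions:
 g(z) = C1 + sqrt(3)*z^4/4 + sqrt(3)*z^2/2 + z


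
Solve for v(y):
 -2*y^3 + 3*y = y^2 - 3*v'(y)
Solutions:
 v(y) = C1 + y^4/6 + y^3/9 - y^2/2


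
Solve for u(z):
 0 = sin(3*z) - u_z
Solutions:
 u(z) = C1 - cos(3*z)/3


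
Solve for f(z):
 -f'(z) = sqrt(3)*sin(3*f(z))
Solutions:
 f(z) = -acos((-C1 - exp(6*sqrt(3)*z))/(C1 - exp(6*sqrt(3)*z)))/3 + 2*pi/3
 f(z) = acos((-C1 - exp(6*sqrt(3)*z))/(C1 - exp(6*sqrt(3)*z)))/3


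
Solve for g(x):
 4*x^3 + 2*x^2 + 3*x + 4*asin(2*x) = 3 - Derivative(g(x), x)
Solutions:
 g(x) = C1 - x^4 - 2*x^3/3 - 3*x^2/2 - 4*x*asin(2*x) + 3*x - 2*sqrt(1 - 4*x^2)


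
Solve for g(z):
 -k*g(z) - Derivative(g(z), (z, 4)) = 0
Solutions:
 g(z) = C1*exp(-z*(-k)^(1/4)) + C2*exp(z*(-k)^(1/4)) + C3*exp(-I*z*(-k)^(1/4)) + C4*exp(I*z*(-k)^(1/4))


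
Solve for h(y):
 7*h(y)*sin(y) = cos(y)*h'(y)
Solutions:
 h(y) = C1/cos(y)^7


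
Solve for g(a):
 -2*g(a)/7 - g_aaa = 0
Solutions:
 g(a) = C3*exp(-2^(1/3)*7^(2/3)*a/7) + (C1*sin(2^(1/3)*sqrt(3)*7^(2/3)*a/14) + C2*cos(2^(1/3)*sqrt(3)*7^(2/3)*a/14))*exp(2^(1/3)*7^(2/3)*a/14)


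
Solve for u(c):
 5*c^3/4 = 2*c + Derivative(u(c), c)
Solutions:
 u(c) = C1 + 5*c^4/16 - c^2


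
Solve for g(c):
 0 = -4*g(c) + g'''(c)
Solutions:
 g(c) = C3*exp(2^(2/3)*c) + (C1*sin(2^(2/3)*sqrt(3)*c/2) + C2*cos(2^(2/3)*sqrt(3)*c/2))*exp(-2^(2/3)*c/2)


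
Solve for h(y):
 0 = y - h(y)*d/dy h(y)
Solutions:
 h(y) = -sqrt(C1 + y^2)
 h(y) = sqrt(C1 + y^2)


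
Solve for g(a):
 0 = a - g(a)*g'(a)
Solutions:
 g(a) = -sqrt(C1 + a^2)
 g(a) = sqrt(C1 + a^2)


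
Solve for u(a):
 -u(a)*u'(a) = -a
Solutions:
 u(a) = -sqrt(C1 + a^2)
 u(a) = sqrt(C1 + a^2)


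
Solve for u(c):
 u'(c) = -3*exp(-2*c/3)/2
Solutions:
 u(c) = C1 + 9*exp(-2*c/3)/4


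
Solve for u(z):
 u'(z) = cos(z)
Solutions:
 u(z) = C1 + sin(z)


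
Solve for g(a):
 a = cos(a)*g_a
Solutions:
 g(a) = C1 + Integral(a/cos(a), a)


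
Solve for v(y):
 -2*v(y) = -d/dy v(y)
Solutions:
 v(y) = C1*exp(2*y)


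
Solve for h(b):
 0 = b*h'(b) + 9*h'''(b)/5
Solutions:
 h(b) = C1 + Integral(C2*airyai(-15^(1/3)*b/3) + C3*airybi(-15^(1/3)*b/3), b)


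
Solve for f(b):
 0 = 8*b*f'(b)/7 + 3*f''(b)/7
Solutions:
 f(b) = C1 + C2*erf(2*sqrt(3)*b/3)


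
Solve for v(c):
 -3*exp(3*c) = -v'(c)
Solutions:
 v(c) = C1 + exp(3*c)


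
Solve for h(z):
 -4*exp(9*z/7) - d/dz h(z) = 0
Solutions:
 h(z) = C1 - 28*exp(9*z/7)/9


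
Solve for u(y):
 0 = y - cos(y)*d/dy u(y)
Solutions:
 u(y) = C1 + Integral(y/cos(y), y)


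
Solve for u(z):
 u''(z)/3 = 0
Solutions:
 u(z) = C1 + C2*z


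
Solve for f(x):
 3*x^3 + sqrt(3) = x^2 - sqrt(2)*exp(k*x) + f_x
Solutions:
 f(x) = C1 + 3*x^4/4 - x^3/3 + sqrt(3)*x + sqrt(2)*exp(k*x)/k


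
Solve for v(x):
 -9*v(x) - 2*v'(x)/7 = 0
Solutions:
 v(x) = C1*exp(-63*x/2)


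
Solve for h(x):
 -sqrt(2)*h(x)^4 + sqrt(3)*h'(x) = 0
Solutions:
 h(x) = (-1/(C1 + sqrt(6)*x))^(1/3)
 h(x) = (-1/(C1 + sqrt(6)*x))^(1/3)*(-1 - sqrt(3)*I)/2
 h(x) = (-1/(C1 + sqrt(6)*x))^(1/3)*(-1 + sqrt(3)*I)/2


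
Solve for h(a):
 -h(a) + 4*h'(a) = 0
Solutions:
 h(a) = C1*exp(a/4)


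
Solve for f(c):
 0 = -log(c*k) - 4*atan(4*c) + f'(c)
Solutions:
 f(c) = C1 + c*log(c*k) + 4*c*atan(4*c) - c - log(16*c^2 + 1)/2


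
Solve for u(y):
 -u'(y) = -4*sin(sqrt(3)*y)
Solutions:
 u(y) = C1 - 4*sqrt(3)*cos(sqrt(3)*y)/3


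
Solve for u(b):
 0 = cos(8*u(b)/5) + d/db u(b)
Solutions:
 b - 5*log(sin(8*u(b)/5) - 1)/16 + 5*log(sin(8*u(b)/5) + 1)/16 = C1


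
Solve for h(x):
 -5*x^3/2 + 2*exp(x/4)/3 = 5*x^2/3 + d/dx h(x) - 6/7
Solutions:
 h(x) = C1 - 5*x^4/8 - 5*x^3/9 + 6*x/7 + 8*exp(x/4)/3


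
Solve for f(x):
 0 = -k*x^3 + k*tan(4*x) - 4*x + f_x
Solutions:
 f(x) = C1 + k*x^4/4 + k*log(cos(4*x))/4 + 2*x^2


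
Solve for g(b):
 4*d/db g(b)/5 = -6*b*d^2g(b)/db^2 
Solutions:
 g(b) = C1 + C2*b^(13/15)


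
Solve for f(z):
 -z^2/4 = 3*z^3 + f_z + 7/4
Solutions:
 f(z) = C1 - 3*z^4/4 - z^3/12 - 7*z/4


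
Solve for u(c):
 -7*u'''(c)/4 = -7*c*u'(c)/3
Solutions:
 u(c) = C1 + Integral(C2*airyai(6^(2/3)*c/3) + C3*airybi(6^(2/3)*c/3), c)


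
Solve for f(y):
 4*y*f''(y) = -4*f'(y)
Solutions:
 f(y) = C1 + C2*log(y)


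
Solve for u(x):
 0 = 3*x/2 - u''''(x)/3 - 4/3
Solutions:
 u(x) = C1 + C2*x + C3*x^2 + C4*x^3 + 3*x^5/80 - x^4/6


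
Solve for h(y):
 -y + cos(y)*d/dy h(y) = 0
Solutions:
 h(y) = C1 + Integral(y/cos(y), y)


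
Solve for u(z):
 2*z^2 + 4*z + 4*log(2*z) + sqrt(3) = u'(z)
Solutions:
 u(z) = C1 + 2*z^3/3 + 2*z^2 + 4*z*log(z) - 4*z + sqrt(3)*z + z*log(16)


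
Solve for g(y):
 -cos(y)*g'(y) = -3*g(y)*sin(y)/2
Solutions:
 g(y) = C1/cos(y)^(3/2)


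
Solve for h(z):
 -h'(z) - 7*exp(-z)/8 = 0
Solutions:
 h(z) = C1 + 7*exp(-z)/8


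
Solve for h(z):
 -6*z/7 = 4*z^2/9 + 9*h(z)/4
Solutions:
 h(z) = 8*z*(-14*z - 27)/567


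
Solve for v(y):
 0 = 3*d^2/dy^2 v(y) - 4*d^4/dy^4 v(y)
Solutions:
 v(y) = C1 + C2*y + C3*exp(-sqrt(3)*y/2) + C4*exp(sqrt(3)*y/2)


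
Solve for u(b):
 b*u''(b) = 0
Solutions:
 u(b) = C1 + C2*b


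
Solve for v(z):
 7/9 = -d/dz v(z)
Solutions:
 v(z) = C1 - 7*z/9


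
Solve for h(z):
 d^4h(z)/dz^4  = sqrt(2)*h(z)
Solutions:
 h(z) = C1*exp(-2^(1/8)*z) + C2*exp(2^(1/8)*z) + C3*sin(2^(1/8)*z) + C4*cos(2^(1/8)*z)


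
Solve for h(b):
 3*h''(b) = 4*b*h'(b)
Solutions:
 h(b) = C1 + C2*erfi(sqrt(6)*b/3)


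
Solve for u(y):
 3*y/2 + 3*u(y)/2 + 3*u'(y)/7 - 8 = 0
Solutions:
 u(y) = C1*exp(-7*y/2) - y + 118/21


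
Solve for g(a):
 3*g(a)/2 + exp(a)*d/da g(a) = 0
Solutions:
 g(a) = C1*exp(3*exp(-a)/2)


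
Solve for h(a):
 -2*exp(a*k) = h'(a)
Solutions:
 h(a) = C1 - 2*exp(a*k)/k


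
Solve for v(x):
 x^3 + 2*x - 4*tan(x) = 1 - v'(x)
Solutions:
 v(x) = C1 - x^4/4 - x^2 + x - 4*log(cos(x))


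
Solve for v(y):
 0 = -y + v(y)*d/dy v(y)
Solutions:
 v(y) = -sqrt(C1 + y^2)
 v(y) = sqrt(C1 + y^2)


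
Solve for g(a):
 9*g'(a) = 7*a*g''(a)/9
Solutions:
 g(a) = C1 + C2*a^(88/7)


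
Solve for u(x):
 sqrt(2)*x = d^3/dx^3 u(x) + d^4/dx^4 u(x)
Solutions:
 u(x) = C1 + C2*x + C3*x^2 + C4*exp(-x) + sqrt(2)*x^4/24 - sqrt(2)*x^3/6


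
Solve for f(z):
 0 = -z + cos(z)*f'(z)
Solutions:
 f(z) = C1 + Integral(z/cos(z), z)


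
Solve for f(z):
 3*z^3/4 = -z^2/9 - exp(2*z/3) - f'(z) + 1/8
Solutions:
 f(z) = C1 - 3*z^4/16 - z^3/27 + z/8 - 3*exp(2*z/3)/2


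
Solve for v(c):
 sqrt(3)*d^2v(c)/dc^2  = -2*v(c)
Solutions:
 v(c) = C1*sin(sqrt(2)*3^(3/4)*c/3) + C2*cos(sqrt(2)*3^(3/4)*c/3)


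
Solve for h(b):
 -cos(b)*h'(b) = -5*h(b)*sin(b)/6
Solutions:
 h(b) = C1/cos(b)^(5/6)


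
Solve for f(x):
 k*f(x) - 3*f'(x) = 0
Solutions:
 f(x) = C1*exp(k*x/3)


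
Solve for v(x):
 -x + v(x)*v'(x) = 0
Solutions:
 v(x) = -sqrt(C1 + x^2)
 v(x) = sqrt(C1 + x^2)


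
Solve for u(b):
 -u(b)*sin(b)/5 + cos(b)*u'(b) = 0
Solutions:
 u(b) = C1/cos(b)^(1/5)


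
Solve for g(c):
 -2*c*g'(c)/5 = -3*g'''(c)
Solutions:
 g(c) = C1 + Integral(C2*airyai(15^(2/3)*2^(1/3)*c/15) + C3*airybi(15^(2/3)*2^(1/3)*c/15), c)


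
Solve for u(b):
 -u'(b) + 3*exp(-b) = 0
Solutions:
 u(b) = C1 - 3*exp(-b)


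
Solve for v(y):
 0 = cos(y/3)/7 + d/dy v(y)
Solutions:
 v(y) = C1 - 3*sin(y/3)/7


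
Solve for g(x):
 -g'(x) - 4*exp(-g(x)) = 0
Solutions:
 g(x) = log(C1 - 4*x)


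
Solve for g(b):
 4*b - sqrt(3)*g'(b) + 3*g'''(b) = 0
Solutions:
 g(b) = C1 + C2*exp(-3^(3/4)*b/3) + C3*exp(3^(3/4)*b/3) + 2*sqrt(3)*b^2/3


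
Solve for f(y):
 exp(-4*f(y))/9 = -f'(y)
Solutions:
 f(y) = log(-I*(C1 - 4*y/9)^(1/4))
 f(y) = log(I*(C1 - 4*y/9)^(1/4))
 f(y) = log(-(C1 - 4*y/9)^(1/4))
 f(y) = log(C1 - 4*y/9)/4


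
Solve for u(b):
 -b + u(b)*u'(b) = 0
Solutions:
 u(b) = -sqrt(C1 + b^2)
 u(b) = sqrt(C1 + b^2)


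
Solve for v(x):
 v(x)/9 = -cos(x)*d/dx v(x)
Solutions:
 v(x) = C1*(sin(x) - 1)^(1/18)/(sin(x) + 1)^(1/18)


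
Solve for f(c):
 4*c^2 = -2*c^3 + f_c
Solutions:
 f(c) = C1 + c^4/2 + 4*c^3/3


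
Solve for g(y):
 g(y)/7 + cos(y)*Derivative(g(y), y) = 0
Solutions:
 g(y) = C1*(sin(y) - 1)^(1/14)/(sin(y) + 1)^(1/14)


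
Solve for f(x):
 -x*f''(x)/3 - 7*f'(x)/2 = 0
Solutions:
 f(x) = C1 + C2/x^(19/2)


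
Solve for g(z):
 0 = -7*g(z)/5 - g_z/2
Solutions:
 g(z) = C1*exp(-14*z/5)


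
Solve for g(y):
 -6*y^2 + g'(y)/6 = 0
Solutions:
 g(y) = C1 + 12*y^3


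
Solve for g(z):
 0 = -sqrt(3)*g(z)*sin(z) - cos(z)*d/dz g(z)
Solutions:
 g(z) = C1*cos(z)^(sqrt(3))


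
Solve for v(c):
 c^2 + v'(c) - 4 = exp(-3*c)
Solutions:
 v(c) = C1 - c^3/3 + 4*c - exp(-3*c)/3


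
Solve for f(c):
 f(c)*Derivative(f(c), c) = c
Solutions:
 f(c) = -sqrt(C1 + c^2)
 f(c) = sqrt(C1 + c^2)


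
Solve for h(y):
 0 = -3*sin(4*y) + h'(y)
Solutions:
 h(y) = C1 - 3*cos(4*y)/4


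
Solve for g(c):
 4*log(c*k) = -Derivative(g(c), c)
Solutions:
 g(c) = C1 - 4*c*log(c*k) + 4*c


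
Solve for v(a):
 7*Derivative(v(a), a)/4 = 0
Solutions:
 v(a) = C1


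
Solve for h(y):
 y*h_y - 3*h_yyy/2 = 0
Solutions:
 h(y) = C1 + Integral(C2*airyai(2^(1/3)*3^(2/3)*y/3) + C3*airybi(2^(1/3)*3^(2/3)*y/3), y)


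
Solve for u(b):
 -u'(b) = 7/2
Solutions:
 u(b) = C1 - 7*b/2


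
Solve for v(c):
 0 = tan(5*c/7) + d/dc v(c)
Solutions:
 v(c) = C1 + 7*log(cos(5*c/7))/5


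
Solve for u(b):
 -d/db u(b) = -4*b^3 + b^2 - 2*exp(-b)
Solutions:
 u(b) = C1 + b^4 - b^3/3 - 2*exp(-b)


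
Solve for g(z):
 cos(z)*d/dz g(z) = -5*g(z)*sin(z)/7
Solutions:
 g(z) = C1*cos(z)^(5/7)


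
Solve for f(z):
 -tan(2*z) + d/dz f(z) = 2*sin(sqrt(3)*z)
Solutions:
 f(z) = C1 - log(cos(2*z))/2 - 2*sqrt(3)*cos(sqrt(3)*z)/3


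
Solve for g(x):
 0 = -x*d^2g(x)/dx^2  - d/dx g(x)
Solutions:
 g(x) = C1 + C2*log(x)


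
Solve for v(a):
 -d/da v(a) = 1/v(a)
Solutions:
 v(a) = -sqrt(C1 - 2*a)
 v(a) = sqrt(C1 - 2*a)


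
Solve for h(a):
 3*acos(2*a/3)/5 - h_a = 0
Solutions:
 h(a) = C1 + 3*a*acos(2*a/3)/5 - 3*sqrt(9 - 4*a^2)/10


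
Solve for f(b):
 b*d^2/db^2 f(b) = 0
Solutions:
 f(b) = C1 + C2*b


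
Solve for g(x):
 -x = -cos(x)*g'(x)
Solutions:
 g(x) = C1 + Integral(x/cos(x), x)


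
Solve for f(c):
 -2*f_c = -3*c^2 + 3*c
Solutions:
 f(c) = C1 + c^3/2 - 3*c^2/4


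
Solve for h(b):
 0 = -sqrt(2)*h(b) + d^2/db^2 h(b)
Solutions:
 h(b) = C1*exp(-2^(1/4)*b) + C2*exp(2^(1/4)*b)


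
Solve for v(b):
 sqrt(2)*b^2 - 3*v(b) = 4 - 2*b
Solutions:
 v(b) = sqrt(2)*b^2/3 + 2*b/3 - 4/3


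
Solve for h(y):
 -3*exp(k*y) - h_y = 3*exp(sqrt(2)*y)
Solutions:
 h(y) = C1 - 3*sqrt(2)*exp(sqrt(2)*y)/2 - 3*exp(k*y)/k


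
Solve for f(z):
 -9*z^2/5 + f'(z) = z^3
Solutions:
 f(z) = C1 + z^4/4 + 3*z^3/5


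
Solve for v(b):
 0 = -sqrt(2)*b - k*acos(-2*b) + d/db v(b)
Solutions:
 v(b) = C1 + sqrt(2)*b^2/2 + k*(b*acos(-2*b) + sqrt(1 - 4*b^2)/2)


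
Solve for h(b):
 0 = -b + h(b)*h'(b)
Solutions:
 h(b) = -sqrt(C1 + b^2)
 h(b) = sqrt(C1 + b^2)


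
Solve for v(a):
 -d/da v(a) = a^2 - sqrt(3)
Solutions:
 v(a) = C1 - a^3/3 + sqrt(3)*a


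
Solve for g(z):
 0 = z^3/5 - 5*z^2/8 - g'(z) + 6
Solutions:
 g(z) = C1 + z^4/20 - 5*z^3/24 + 6*z


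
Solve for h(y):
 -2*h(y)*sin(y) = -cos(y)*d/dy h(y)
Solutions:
 h(y) = C1/cos(y)^2


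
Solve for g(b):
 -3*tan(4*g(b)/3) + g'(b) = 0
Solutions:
 g(b) = -3*asin(C1*exp(4*b))/4 + 3*pi/4
 g(b) = 3*asin(C1*exp(4*b))/4


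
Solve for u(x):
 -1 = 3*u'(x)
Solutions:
 u(x) = C1 - x/3


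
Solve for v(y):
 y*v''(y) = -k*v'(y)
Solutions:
 v(y) = C1 + y^(1 - re(k))*(C2*sin(log(y)*Abs(im(k))) + C3*cos(log(y)*im(k)))


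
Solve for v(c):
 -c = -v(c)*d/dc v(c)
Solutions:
 v(c) = -sqrt(C1 + c^2)
 v(c) = sqrt(C1 + c^2)


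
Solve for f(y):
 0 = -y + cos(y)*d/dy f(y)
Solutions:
 f(y) = C1 + Integral(y/cos(y), y)


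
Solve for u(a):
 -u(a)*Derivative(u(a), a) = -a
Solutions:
 u(a) = -sqrt(C1 + a^2)
 u(a) = sqrt(C1 + a^2)


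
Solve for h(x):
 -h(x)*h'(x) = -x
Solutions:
 h(x) = -sqrt(C1 + x^2)
 h(x) = sqrt(C1 + x^2)


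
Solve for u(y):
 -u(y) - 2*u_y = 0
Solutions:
 u(y) = C1*exp(-y/2)


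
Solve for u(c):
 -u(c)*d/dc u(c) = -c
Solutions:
 u(c) = -sqrt(C1 + c^2)
 u(c) = sqrt(C1 + c^2)


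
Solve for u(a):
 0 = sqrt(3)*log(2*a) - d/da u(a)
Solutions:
 u(a) = C1 + sqrt(3)*a*log(a) - sqrt(3)*a + sqrt(3)*a*log(2)


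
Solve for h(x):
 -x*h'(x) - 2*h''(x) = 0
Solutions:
 h(x) = C1 + C2*erf(x/2)


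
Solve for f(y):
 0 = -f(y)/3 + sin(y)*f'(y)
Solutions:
 f(y) = C1*(cos(y) - 1)^(1/6)/(cos(y) + 1)^(1/6)


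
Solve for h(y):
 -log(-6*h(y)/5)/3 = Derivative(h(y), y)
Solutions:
 3*Integral(1/(log(-_y) - log(5) + log(6)), (_y, h(y))) = C1 - y


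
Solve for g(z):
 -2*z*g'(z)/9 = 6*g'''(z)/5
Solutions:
 g(z) = C1 + Integral(C2*airyai(-5^(1/3)*z/3) + C3*airybi(-5^(1/3)*z/3), z)


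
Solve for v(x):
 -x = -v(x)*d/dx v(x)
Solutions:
 v(x) = -sqrt(C1 + x^2)
 v(x) = sqrt(C1 + x^2)


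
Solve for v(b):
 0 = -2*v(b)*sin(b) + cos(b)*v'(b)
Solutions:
 v(b) = C1/cos(b)^2


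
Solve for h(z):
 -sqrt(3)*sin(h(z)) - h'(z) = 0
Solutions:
 h(z) = -acos((-C1 - exp(2*sqrt(3)*z))/(C1 - exp(2*sqrt(3)*z))) + 2*pi
 h(z) = acos((-C1 - exp(2*sqrt(3)*z))/(C1 - exp(2*sqrt(3)*z)))


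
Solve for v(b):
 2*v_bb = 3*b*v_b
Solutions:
 v(b) = C1 + C2*erfi(sqrt(3)*b/2)


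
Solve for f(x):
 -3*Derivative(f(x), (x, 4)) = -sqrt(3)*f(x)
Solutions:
 f(x) = C1*exp(-3^(7/8)*x/3) + C2*exp(3^(7/8)*x/3) + C3*sin(3^(7/8)*x/3) + C4*cos(3^(7/8)*x/3)


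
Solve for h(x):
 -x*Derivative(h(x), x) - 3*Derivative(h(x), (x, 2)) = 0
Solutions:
 h(x) = C1 + C2*erf(sqrt(6)*x/6)


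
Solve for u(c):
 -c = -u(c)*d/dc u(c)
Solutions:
 u(c) = -sqrt(C1 + c^2)
 u(c) = sqrt(C1 + c^2)


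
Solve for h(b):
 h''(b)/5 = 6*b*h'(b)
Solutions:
 h(b) = C1 + C2*erfi(sqrt(15)*b)


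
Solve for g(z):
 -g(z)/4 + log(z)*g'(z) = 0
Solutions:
 g(z) = C1*exp(li(z)/4)


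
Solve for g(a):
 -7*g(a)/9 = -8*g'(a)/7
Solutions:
 g(a) = C1*exp(49*a/72)


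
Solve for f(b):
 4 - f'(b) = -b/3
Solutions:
 f(b) = C1 + b^2/6 + 4*b


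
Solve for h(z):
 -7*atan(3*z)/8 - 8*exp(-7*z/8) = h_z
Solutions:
 h(z) = C1 - 7*z*atan(3*z)/8 + 7*log(9*z^2 + 1)/48 + 64*exp(-7*z/8)/7


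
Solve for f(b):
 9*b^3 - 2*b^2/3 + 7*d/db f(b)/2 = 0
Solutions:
 f(b) = C1 - 9*b^4/14 + 4*b^3/63


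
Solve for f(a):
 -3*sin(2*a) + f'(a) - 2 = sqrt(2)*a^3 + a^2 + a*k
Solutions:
 f(a) = C1 + sqrt(2)*a^4/4 + a^3/3 + a^2*k/2 + 2*a - 3*cos(2*a)/2


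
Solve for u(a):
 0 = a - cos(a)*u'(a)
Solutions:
 u(a) = C1 + Integral(a/cos(a), a)


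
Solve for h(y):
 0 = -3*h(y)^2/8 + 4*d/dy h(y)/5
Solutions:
 h(y) = -32/(C1 + 15*y)


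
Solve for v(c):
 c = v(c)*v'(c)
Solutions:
 v(c) = -sqrt(C1 + c^2)
 v(c) = sqrt(C1 + c^2)


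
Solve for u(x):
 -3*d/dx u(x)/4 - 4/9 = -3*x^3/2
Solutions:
 u(x) = C1 + x^4/2 - 16*x/27


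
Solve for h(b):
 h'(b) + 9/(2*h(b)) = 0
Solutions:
 h(b) = -sqrt(C1 - 9*b)
 h(b) = sqrt(C1 - 9*b)


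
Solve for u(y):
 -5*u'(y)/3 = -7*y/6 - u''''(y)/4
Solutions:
 u(y) = C1 + C4*exp(20^(1/3)*3^(2/3)*y/3) + 7*y^2/20 + (C2*sin(20^(1/3)*3^(1/6)*y/2) + C3*cos(20^(1/3)*3^(1/6)*y/2))*exp(-20^(1/3)*3^(2/3)*y/6)


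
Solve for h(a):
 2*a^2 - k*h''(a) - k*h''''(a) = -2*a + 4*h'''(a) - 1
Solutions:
 h(a) = C1 + C2*a + C3*exp(a*(sqrt(4 - k^2) - 2)/k) + C4*exp(-a*(sqrt(4 - k^2) + 2)/k) + a^4/(6*k) + a^3*(1 - 8/k)/(3*k) + a^2*(-3/2 - 4/k + 32/k^2)/k


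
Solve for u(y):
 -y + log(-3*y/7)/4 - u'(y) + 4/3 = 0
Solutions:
 u(y) = C1 - y^2/2 + y*log(-y)/4 + y*(-3*log(7) + 3*log(3) + 13)/12


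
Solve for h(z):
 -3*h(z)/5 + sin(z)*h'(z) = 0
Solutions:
 h(z) = C1*(cos(z) - 1)^(3/10)/(cos(z) + 1)^(3/10)


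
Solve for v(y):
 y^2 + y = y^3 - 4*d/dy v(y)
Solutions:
 v(y) = C1 + y^4/16 - y^3/12 - y^2/8


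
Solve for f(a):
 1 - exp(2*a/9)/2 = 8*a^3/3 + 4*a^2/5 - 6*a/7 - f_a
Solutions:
 f(a) = C1 + 2*a^4/3 + 4*a^3/15 - 3*a^2/7 - a + 9*exp(2*a/9)/4


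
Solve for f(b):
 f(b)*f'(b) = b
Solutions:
 f(b) = -sqrt(C1 + b^2)
 f(b) = sqrt(C1 + b^2)


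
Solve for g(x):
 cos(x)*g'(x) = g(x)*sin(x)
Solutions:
 g(x) = C1/cos(x)


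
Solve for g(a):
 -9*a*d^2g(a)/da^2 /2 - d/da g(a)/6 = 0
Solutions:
 g(a) = C1 + C2*a^(26/27)


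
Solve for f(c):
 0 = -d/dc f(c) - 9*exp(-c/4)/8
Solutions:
 f(c) = C1 + 9*exp(-c/4)/2


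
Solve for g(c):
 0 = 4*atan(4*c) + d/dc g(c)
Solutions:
 g(c) = C1 - 4*c*atan(4*c) + log(16*c^2 + 1)/2


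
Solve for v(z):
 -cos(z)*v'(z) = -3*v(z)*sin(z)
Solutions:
 v(z) = C1/cos(z)^3


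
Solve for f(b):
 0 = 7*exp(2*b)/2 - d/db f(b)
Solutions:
 f(b) = C1 + 7*exp(2*b)/4


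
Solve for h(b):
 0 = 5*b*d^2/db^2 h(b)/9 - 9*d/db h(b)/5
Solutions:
 h(b) = C1 + C2*b^(106/25)


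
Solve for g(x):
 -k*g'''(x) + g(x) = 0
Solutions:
 g(x) = C1*exp(x*(1/k)^(1/3)) + C2*exp(x*(-1 + sqrt(3)*I)*(1/k)^(1/3)/2) + C3*exp(-x*(1 + sqrt(3)*I)*(1/k)^(1/3)/2)


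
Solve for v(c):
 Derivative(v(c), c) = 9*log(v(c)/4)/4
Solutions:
 4*Integral(1/(-log(_y) + 2*log(2)), (_y, v(c)))/9 = C1 - c


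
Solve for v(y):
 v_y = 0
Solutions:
 v(y) = C1


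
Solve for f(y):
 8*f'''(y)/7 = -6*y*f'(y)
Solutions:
 f(y) = C1 + Integral(C2*airyai(-42^(1/3)*y/2) + C3*airybi(-42^(1/3)*y/2), y)


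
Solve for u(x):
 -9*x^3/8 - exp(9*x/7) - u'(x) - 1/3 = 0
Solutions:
 u(x) = C1 - 9*x^4/32 - x/3 - 7*exp(9*x/7)/9


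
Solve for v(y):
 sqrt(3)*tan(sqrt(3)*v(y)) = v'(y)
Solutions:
 v(y) = sqrt(3)*(pi - asin(C1*exp(3*y)))/3
 v(y) = sqrt(3)*asin(C1*exp(3*y))/3


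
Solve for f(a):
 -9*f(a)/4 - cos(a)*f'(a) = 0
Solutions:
 f(a) = C1*(sin(a) - 1)^(9/8)/(sin(a) + 1)^(9/8)


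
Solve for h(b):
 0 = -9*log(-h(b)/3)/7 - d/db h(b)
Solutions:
 7*Integral(1/(log(-_y) - log(3)), (_y, h(b)))/9 = C1 - b


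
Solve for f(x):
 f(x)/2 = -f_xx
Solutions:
 f(x) = C1*sin(sqrt(2)*x/2) + C2*cos(sqrt(2)*x/2)


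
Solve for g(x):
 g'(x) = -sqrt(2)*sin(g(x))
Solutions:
 g(x) = -acos((-C1 - exp(2*sqrt(2)*x))/(C1 - exp(2*sqrt(2)*x))) + 2*pi
 g(x) = acos((-C1 - exp(2*sqrt(2)*x))/(C1 - exp(2*sqrt(2)*x)))


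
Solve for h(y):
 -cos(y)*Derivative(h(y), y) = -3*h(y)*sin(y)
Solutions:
 h(y) = C1/cos(y)^3


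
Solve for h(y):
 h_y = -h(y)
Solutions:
 h(y) = C1*exp(-y)


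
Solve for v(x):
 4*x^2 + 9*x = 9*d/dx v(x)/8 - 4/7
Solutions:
 v(x) = C1 + 32*x^3/27 + 4*x^2 + 32*x/63


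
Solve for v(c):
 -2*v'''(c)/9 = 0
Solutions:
 v(c) = C1 + C2*c + C3*c^2


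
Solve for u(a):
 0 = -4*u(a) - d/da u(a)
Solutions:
 u(a) = C1*exp(-4*a)


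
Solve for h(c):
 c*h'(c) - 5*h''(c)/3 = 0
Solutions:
 h(c) = C1 + C2*erfi(sqrt(30)*c/10)


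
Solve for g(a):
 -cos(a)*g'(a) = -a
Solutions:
 g(a) = C1 + Integral(a/cos(a), a)


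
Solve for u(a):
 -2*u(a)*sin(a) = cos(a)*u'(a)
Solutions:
 u(a) = C1*cos(a)^2


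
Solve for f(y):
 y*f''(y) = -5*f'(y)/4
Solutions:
 f(y) = C1 + C2/y^(1/4)


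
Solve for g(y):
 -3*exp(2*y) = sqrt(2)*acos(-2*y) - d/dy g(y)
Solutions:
 g(y) = C1 + sqrt(2)*(y*acos(-2*y) + sqrt(1 - 4*y^2)/2) + 3*exp(2*y)/2


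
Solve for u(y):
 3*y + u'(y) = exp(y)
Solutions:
 u(y) = C1 - 3*y^2/2 + exp(y)


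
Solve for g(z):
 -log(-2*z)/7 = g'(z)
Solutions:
 g(z) = C1 - z*log(-z)/7 + z*(1 - log(2))/7


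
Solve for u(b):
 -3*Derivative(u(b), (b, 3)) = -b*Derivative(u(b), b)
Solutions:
 u(b) = C1 + Integral(C2*airyai(3^(2/3)*b/3) + C3*airybi(3^(2/3)*b/3), b)


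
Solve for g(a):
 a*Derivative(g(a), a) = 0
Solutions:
 g(a) = C1


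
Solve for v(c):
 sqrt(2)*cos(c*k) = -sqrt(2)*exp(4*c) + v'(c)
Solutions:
 v(c) = C1 + sqrt(2)*exp(4*c)/4 + sqrt(2)*sin(c*k)/k


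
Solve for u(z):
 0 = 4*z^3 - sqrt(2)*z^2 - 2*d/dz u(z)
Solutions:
 u(z) = C1 + z^4/2 - sqrt(2)*z^3/6


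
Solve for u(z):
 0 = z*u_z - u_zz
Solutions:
 u(z) = C1 + C2*erfi(sqrt(2)*z/2)


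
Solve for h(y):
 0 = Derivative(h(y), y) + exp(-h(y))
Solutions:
 h(y) = log(C1 - y)


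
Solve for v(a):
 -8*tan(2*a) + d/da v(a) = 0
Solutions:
 v(a) = C1 - 4*log(cos(2*a))


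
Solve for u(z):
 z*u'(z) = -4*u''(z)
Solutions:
 u(z) = C1 + C2*erf(sqrt(2)*z/4)


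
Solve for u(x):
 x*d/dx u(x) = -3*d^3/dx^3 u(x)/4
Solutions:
 u(x) = C1 + Integral(C2*airyai(-6^(2/3)*x/3) + C3*airybi(-6^(2/3)*x/3), x)


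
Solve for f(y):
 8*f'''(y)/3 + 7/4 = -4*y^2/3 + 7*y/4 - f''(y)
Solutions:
 f(y) = C1 + C2*y + C3*exp(-3*y/8) - y^4/9 + 319*y^3/216 - 2741*y^2/216


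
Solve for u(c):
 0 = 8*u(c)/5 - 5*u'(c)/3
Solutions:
 u(c) = C1*exp(24*c/25)


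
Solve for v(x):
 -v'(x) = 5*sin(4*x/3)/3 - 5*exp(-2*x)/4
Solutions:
 v(x) = C1 + 5*cos(4*x/3)/4 - 5*exp(-2*x)/8


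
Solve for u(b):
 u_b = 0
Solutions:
 u(b) = C1


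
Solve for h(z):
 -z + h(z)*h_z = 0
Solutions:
 h(z) = -sqrt(C1 + z^2)
 h(z) = sqrt(C1 + z^2)


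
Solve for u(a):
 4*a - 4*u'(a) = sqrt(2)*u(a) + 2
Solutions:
 u(a) = C1*exp(-sqrt(2)*a/4) + 2*sqrt(2)*a - 8 - sqrt(2)


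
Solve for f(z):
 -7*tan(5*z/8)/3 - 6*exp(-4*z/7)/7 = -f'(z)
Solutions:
 f(z) = C1 + 28*log(tan(5*z/8)^2 + 1)/15 - 3*exp(-4*z/7)/2


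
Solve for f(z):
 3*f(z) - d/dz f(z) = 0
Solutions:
 f(z) = C1*exp(3*z)


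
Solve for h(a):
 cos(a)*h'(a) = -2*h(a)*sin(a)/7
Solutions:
 h(a) = C1*cos(a)^(2/7)


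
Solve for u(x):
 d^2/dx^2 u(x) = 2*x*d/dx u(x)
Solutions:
 u(x) = C1 + C2*erfi(x)


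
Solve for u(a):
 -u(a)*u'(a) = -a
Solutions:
 u(a) = -sqrt(C1 + a^2)
 u(a) = sqrt(C1 + a^2)


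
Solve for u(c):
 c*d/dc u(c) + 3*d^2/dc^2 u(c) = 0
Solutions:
 u(c) = C1 + C2*erf(sqrt(6)*c/6)


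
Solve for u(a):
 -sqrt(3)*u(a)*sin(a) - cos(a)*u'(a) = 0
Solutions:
 u(a) = C1*cos(a)^(sqrt(3))


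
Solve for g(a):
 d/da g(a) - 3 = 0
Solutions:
 g(a) = C1 + 3*a


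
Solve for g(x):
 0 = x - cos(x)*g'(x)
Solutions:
 g(x) = C1 + Integral(x/cos(x), x)


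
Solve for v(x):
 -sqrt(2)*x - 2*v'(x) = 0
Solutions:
 v(x) = C1 - sqrt(2)*x^2/4


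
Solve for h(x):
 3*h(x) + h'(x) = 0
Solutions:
 h(x) = C1*exp(-3*x)


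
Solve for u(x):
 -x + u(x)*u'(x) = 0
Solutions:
 u(x) = -sqrt(C1 + x^2)
 u(x) = sqrt(C1 + x^2)


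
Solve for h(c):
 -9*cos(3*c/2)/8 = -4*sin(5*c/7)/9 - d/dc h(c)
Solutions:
 h(c) = C1 + 3*sin(3*c/2)/4 + 28*cos(5*c/7)/45


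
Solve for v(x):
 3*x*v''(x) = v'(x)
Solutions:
 v(x) = C1 + C2*x^(4/3)


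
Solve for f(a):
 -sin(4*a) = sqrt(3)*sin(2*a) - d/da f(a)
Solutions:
 f(a) = C1 - sqrt(3)*cos(2*a)/2 - cos(4*a)/4


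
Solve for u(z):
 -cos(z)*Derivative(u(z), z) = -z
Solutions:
 u(z) = C1 + Integral(z/cos(z), z)


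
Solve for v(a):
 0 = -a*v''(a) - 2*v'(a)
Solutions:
 v(a) = C1 + C2/a


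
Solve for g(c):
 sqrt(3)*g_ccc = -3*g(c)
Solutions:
 g(c) = C3*exp(-3^(1/6)*c) + (C1*sin(3^(2/3)*c/2) + C2*cos(3^(2/3)*c/2))*exp(3^(1/6)*c/2)


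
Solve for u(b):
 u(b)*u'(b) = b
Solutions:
 u(b) = -sqrt(C1 + b^2)
 u(b) = sqrt(C1 + b^2)


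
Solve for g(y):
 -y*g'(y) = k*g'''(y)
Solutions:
 g(y) = C1 + Integral(C2*airyai(y*(-1/k)^(1/3)) + C3*airybi(y*(-1/k)^(1/3)), y)


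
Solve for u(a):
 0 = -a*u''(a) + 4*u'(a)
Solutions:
 u(a) = C1 + C2*a^5


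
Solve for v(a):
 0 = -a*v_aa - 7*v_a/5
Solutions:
 v(a) = C1 + C2/a^(2/5)


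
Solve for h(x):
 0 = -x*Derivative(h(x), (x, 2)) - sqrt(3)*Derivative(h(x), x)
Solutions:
 h(x) = C1 + C2*x^(1 - sqrt(3))


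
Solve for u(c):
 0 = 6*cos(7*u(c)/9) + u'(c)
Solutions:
 6*c - 9*log(sin(7*u(c)/9) - 1)/14 + 9*log(sin(7*u(c)/9) + 1)/14 = C1


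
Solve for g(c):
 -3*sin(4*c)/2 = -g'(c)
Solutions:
 g(c) = C1 - 3*cos(4*c)/8


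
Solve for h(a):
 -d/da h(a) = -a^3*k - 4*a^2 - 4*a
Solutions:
 h(a) = C1 + a^4*k/4 + 4*a^3/3 + 2*a^2


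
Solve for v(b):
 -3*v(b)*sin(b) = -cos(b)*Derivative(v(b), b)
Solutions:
 v(b) = C1/cos(b)^3


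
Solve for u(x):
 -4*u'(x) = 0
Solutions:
 u(x) = C1


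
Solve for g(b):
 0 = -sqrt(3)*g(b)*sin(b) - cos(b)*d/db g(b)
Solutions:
 g(b) = C1*cos(b)^(sqrt(3))


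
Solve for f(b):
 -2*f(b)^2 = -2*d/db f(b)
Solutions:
 f(b) = -1/(C1 + b)


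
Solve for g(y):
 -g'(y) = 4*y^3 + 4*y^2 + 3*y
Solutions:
 g(y) = C1 - y^4 - 4*y^3/3 - 3*y^2/2


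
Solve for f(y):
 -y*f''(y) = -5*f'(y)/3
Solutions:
 f(y) = C1 + C2*y^(8/3)


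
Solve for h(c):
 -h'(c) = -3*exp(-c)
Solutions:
 h(c) = C1 - 3*exp(-c)


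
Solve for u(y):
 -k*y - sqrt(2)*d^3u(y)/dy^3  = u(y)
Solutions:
 u(y) = C3*exp(-2^(5/6)*y/2) - k*y + (C1*sin(2^(5/6)*sqrt(3)*y/4) + C2*cos(2^(5/6)*sqrt(3)*y/4))*exp(2^(5/6)*y/4)


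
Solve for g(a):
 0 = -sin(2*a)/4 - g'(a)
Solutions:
 g(a) = C1 + cos(2*a)/8


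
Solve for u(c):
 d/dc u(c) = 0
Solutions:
 u(c) = C1


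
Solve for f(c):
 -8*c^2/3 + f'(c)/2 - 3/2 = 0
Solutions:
 f(c) = C1 + 16*c^3/9 + 3*c


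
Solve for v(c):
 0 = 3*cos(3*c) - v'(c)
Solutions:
 v(c) = C1 + sin(3*c)


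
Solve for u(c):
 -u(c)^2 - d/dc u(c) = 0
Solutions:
 u(c) = 1/(C1 + c)


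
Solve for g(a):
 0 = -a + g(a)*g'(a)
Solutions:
 g(a) = -sqrt(C1 + a^2)
 g(a) = sqrt(C1 + a^2)


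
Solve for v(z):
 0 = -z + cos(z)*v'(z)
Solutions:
 v(z) = C1 + Integral(z/cos(z), z)


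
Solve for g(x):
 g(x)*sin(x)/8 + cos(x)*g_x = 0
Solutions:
 g(x) = C1*cos(x)^(1/8)


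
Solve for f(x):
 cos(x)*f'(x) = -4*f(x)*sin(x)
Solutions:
 f(x) = C1*cos(x)^4


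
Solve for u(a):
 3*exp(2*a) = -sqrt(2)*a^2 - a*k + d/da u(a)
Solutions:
 u(a) = C1 + sqrt(2)*a^3/3 + a^2*k/2 + 3*exp(2*a)/2


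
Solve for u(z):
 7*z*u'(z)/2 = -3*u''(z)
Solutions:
 u(z) = C1 + C2*erf(sqrt(21)*z/6)


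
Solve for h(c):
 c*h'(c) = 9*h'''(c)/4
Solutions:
 h(c) = C1 + Integral(C2*airyai(2^(2/3)*3^(1/3)*c/3) + C3*airybi(2^(2/3)*3^(1/3)*c/3), c)


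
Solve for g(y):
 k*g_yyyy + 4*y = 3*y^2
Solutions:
 g(y) = C1 + C2*y + C3*y^2 + C4*y^3 + y^6/(120*k) - y^5/(30*k)


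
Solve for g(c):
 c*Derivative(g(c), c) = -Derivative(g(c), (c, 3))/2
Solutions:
 g(c) = C1 + Integral(C2*airyai(-2^(1/3)*c) + C3*airybi(-2^(1/3)*c), c)


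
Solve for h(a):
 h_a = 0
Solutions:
 h(a) = C1


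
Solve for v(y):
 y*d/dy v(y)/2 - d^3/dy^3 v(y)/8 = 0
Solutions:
 v(y) = C1 + Integral(C2*airyai(2^(2/3)*y) + C3*airybi(2^(2/3)*y), y)


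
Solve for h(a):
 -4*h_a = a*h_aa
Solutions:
 h(a) = C1 + C2/a^3


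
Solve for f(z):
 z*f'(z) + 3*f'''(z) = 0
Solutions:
 f(z) = C1 + Integral(C2*airyai(-3^(2/3)*z/3) + C3*airybi(-3^(2/3)*z/3), z)


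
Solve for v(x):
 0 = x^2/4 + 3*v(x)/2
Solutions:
 v(x) = -x^2/6


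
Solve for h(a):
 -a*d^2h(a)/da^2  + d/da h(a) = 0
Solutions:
 h(a) = C1 + C2*a^2


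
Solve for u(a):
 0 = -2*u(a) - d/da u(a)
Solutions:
 u(a) = C1*exp(-2*a)


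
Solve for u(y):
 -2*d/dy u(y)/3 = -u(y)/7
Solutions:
 u(y) = C1*exp(3*y/14)


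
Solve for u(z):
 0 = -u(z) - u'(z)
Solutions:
 u(z) = C1*exp(-z)


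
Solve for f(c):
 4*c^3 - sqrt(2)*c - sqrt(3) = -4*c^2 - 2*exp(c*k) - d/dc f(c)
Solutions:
 f(c) = C1 - c^4 - 4*c^3/3 + sqrt(2)*c^2/2 + sqrt(3)*c - 2*exp(c*k)/k


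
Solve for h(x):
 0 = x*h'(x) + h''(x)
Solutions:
 h(x) = C1 + C2*erf(sqrt(2)*x/2)


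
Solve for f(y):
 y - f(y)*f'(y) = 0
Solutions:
 f(y) = -sqrt(C1 + y^2)
 f(y) = sqrt(C1 + y^2)


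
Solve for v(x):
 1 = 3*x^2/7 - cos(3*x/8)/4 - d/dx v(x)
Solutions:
 v(x) = C1 + x^3/7 - x - 2*sin(3*x/8)/3


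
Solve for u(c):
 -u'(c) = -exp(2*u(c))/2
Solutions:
 u(c) = log(-sqrt(-1/(C1 + c)))
 u(c) = log(-1/(C1 + c))/2


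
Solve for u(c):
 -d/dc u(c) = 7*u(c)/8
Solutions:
 u(c) = C1*exp(-7*c/8)


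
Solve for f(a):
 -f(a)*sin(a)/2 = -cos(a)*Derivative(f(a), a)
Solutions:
 f(a) = C1/sqrt(cos(a))


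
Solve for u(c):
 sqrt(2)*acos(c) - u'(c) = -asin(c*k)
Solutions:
 u(c) = C1 + sqrt(2)*(c*acos(c) - sqrt(1 - c^2)) + Piecewise((c*asin(c*k) + sqrt(-c^2*k^2 + 1)/k, Ne(k, 0)), (0, True))


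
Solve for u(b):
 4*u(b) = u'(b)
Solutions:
 u(b) = C1*exp(4*b)


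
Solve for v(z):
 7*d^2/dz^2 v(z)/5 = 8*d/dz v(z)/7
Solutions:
 v(z) = C1 + C2*exp(40*z/49)


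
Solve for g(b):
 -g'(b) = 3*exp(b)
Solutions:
 g(b) = C1 - 3*exp(b)


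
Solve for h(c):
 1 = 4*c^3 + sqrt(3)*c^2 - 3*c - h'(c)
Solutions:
 h(c) = C1 + c^4 + sqrt(3)*c^3/3 - 3*c^2/2 - c


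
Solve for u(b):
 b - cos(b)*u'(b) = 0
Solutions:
 u(b) = C1 + Integral(b/cos(b), b)


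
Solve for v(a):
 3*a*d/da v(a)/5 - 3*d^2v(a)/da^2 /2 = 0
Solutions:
 v(a) = C1 + C2*erfi(sqrt(5)*a/5)


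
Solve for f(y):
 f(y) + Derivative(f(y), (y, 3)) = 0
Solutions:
 f(y) = C3*exp(-y) + (C1*sin(sqrt(3)*y/2) + C2*cos(sqrt(3)*y/2))*exp(y/2)


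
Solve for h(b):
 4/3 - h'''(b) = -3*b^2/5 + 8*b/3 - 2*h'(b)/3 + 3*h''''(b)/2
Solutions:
 h(b) = C1 + C2*exp(-b*(2*2^(2/3)/(9*sqrt(73) + 77)^(1/3) + 4 + 2^(1/3)*(9*sqrt(73) + 77)^(1/3))/18)*sin(2^(1/3)*sqrt(3)*b*(-(9*sqrt(73) + 77)^(1/3) + 2*2^(1/3)/(9*sqrt(73) + 77)^(1/3))/18) + C3*exp(-b*(2*2^(2/3)/(9*sqrt(73) + 77)^(1/3) + 4 + 2^(1/3)*(9*sqrt(73) + 77)^(1/3))/18)*cos(2^(1/3)*sqrt(3)*b*(-(9*sqrt(73) + 77)^(1/3) + 2*2^(1/3)/(9*sqrt(73) + 77)^(1/3))/18) + C4*exp(b*(-2 + 2*2^(2/3)/(9*sqrt(73) + 77)^(1/3) + 2^(1/3)*(9*sqrt(73) + 77)^(1/3))/9) - 3*b^3/10 + 2*b^2 - 47*b/10


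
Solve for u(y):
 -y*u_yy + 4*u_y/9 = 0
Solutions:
 u(y) = C1 + C2*y^(13/9)


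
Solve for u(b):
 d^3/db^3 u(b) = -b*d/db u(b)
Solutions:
 u(b) = C1 + Integral(C2*airyai(-b) + C3*airybi(-b), b)


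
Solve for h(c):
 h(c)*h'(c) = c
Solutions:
 h(c) = -sqrt(C1 + c^2)
 h(c) = sqrt(C1 + c^2)


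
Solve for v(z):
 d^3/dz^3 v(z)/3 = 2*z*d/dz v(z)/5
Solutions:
 v(z) = C1 + Integral(C2*airyai(5^(2/3)*6^(1/3)*z/5) + C3*airybi(5^(2/3)*6^(1/3)*z/5), z)


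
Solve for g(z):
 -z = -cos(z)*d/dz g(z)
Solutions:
 g(z) = C1 + Integral(z/cos(z), z)


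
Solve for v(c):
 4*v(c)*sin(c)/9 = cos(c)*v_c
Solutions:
 v(c) = C1/cos(c)^(4/9)


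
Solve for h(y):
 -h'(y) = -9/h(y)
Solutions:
 h(y) = -sqrt(C1 + 18*y)
 h(y) = sqrt(C1 + 18*y)


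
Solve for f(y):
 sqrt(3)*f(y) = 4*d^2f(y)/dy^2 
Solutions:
 f(y) = C1*exp(-3^(1/4)*y/2) + C2*exp(3^(1/4)*y/2)


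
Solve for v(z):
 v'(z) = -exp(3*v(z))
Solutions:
 v(z) = log((-3^(2/3) - 3*3^(1/6)*I)*(1/(C1 + z))^(1/3)/6)
 v(z) = log((-3^(2/3) + 3*3^(1/6)*I)*(1/(C1 + z))^(1/3)/6)
 v(z) = log(1/(C1 + 3*z))/3


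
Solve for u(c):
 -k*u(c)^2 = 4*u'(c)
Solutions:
 u(c) = 4/(C1 + c*k)


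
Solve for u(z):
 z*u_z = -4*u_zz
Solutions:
 u(z) = C1 + C2*erf(sqrt(2)*z/4)


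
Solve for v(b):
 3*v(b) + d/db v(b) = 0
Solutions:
 v(b) = C1*exp(-3*b)


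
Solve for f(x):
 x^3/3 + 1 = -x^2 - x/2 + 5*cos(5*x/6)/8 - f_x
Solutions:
 f(x) = C1 - x^4/12 - x^3/3 - x^2/4 - x + 3*sin(5*x/6)/4


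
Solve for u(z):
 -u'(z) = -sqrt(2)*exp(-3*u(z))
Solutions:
 u(z) = log(C1 + 3*sqrt(2)*z)/3
 u(z) = log((-3^(1/3) - 3^(5/6)*I)*(C1 + sqrt(2)*z)^(1/3)/2)
 u(z) = log((-3^(1/3) + 3^(5/6)*I)*(C1 + sqrt(2)*z)^(1/3)/2)


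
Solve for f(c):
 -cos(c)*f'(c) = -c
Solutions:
 f(c) = C1 + Integral(c/cos(c), c)


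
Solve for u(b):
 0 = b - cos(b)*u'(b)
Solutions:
 u(b) = C1 + Integral(b/cos(b), b)


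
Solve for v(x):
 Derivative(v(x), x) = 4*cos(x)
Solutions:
 v(x) = C1 + 4*sin(x)


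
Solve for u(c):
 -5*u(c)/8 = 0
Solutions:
 u(c) = 0


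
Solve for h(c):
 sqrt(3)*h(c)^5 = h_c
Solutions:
 h(c) = -(-1/(C1 + 4*sqrt(3)*c))^(1/4)
 h(c) = (-1/(C1 + 4*sqrt(3)*c))^(1/4)
 h(c) = -I*(-1/(C1 + 4*sqrt(3)*c))^(1/4)
 h(c) = I*(-1/(C1 + 4*sqrt(3)*c))^(1/4)


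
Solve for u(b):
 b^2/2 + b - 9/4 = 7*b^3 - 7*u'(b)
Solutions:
 u(b) = C1 + b^4/4 - b^3/42 - b^2/14 + 9*b/28


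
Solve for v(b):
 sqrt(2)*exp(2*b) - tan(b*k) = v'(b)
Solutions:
 v(b) = C1 - Piecewise((-log(cos(b*k))/k, Ne(k, 0)), (0, True)) + sqrt(2)*exp(2*b)/2


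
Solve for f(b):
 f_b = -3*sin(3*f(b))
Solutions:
 f(b) = -acos((-C1 - exp(18*b))/(C1 - exp(18*b)))/3 + 2*pi/3
 f(b) = acos((-C1 - exp(18*b))/(C1 - exp(18*b)))/3


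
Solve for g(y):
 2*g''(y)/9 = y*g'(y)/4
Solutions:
 g(y) = C1 + C2*erfi(3*y/4)


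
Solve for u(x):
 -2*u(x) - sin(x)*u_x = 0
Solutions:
 u(x) = C1*(cos(x) + 1)/(cos(x) - 1)


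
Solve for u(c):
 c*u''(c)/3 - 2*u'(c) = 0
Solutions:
 u(c) = C1 + C2*c^7


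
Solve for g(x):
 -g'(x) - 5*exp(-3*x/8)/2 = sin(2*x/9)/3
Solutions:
 g(x) = C1 + 3*cos(2*x/9)/2 + 20*exp(-3*x/8)/3


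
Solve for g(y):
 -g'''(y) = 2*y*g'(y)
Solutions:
 g(y) = C1 + Integral(C2*airyai(-2^(1/3)*y) + C3*airybi(-2^(1/3)*y), y)


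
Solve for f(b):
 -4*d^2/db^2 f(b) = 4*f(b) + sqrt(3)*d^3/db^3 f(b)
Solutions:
 f(b) = C1*exp(b*(-8*sqrt(3) + 8*2^(2/3)/(sqrt(435) + 113*sqrt(3)/9)^(1/3) + 3*2^(1/3)*(sqrt(435) + 113*sqrt(3)/9)^(1/3))/18)*sin(sqrt(3)*b*(-3*(2*sqrt(435) + 226*sqrt(3)/9)^(1/3) + 16/(2*sqrt(435) + 226*sqrt(3)/9)^(1/3))/18) + C2*exp(b*(-8*sqrt(3) + 8*2^(2/3)/(sqrt(435) + 113*sqrt(3)/9)^(1/3) + 3*2^(1/3)*(sqrt(435) + 113*sqrt(3)/9)^(1/3))/18)*cos(sqrt(3)*b*(-3*(2*sqrt(435) + 226*sqrt(3)/9)^(1/3) + 16/(2*sqrt(435) + 226*sqrt(3)/9)^(1/3))/18) + C3*exp(-b*(8*2^(2/3)/(sqrt(435) + 113*sqrt(3)/9)^(1/3) + 4*sqrt(3) + 3*2^(1/3)*(sqrt(435) + 113*sqrt(3)/9)^(1/3))/9)


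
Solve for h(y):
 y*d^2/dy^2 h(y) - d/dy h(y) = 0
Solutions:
 h(y) = C1 + C2*y^2


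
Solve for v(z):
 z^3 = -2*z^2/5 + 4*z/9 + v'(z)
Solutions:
 v(z) = C1 + z^4/4 + 2*z^3/15 - 2*z^2/9


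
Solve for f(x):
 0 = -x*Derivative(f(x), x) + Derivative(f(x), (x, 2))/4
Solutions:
 f(x) = C1 + C2*erfi(sqrt(2)*x)


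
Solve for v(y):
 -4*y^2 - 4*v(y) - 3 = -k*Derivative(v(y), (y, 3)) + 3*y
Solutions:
 v(y) = C1*exp(2^(2/3)*y*(1/k)^(1/3)) + C2*exp(2^(2/3)*y*(-1 + sqrt(3)*I)*(1/k)^(1/3)/2) + C3*exp(-2^(2/3)*y*(1 + sqrt(3)*I)*(1/k)^(1/3)/2) - y^2 - 3*y/4 - 3/4


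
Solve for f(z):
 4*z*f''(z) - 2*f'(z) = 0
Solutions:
 f(z) = C1 + C2*z^(3/2)


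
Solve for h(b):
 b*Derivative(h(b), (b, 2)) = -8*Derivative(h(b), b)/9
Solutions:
 h(b) = C1 + C2*b^(1/9)


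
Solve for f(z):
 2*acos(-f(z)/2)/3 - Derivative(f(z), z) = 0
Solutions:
 Integral(1/acos(-_y/2), (_y, f(z))) = C1 + 2*z/3


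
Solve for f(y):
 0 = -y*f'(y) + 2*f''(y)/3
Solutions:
 f(y) = C1 + C2*erfi(sqrt(3)*y/2)
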